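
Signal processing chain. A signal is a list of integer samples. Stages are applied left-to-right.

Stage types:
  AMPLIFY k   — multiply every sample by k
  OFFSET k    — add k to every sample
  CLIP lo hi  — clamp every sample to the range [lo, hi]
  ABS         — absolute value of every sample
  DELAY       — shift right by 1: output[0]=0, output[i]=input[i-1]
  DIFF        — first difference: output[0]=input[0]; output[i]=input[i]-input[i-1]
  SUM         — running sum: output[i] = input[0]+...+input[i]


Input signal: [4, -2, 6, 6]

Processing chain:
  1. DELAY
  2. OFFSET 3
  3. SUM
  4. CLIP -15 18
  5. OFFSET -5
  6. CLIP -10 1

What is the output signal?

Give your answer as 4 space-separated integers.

Input: [4, -2, 6, 6]
Stage 1 (DELAY): [0, 4, -2, 6] = [0, 4, -2, 6] -> [0, 4, -2, 6]
Stage 2 (OFFSET 3): 0+3=3, 4+3=7, -2+3=1, 6+3=9 -> [3, 7, 1, 9]
Stage 3 (SUM): sum[0..0]=3, sum[0..1]=10, sum[0..2]=11, sum[0..3]=20 -> [3, 10, 11, 20]
Stage 4 (CLIP -15 18): clip(3,-15,18)=3, clip(10,-15,18)=10, clip(11,-15,18)=11, clip(20,-15,18)=18 -> [3, 10, 11, 18]
Stage 5 (OFFSET -5): 3+-5=-2, 10+-5=5, 11+-5=6, 18+-5=13 -> [-2, 5, 6, 13]
Stage 6 (CLIP -10 1): clip(-2,-10,1)=-2, clip(5,-10,1)=1, clip(6,-10,1)=1, clip(13,-10,1)=1 -> [-2, 1, 1, 1]

Answer: -2 1 1 1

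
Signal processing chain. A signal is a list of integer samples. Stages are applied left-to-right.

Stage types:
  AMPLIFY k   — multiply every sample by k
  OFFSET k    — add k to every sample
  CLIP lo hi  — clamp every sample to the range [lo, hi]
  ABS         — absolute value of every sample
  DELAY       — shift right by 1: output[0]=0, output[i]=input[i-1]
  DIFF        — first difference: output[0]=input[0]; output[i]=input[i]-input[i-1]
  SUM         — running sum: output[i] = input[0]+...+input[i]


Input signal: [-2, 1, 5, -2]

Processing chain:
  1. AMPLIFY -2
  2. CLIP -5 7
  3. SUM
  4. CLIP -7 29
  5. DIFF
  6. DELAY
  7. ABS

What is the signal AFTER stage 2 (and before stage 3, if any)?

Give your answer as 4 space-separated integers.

Input: [-2, 1, 5, -2]
Stage 1 (AMPLIFY -2): -2*-2=4, 1*-2=-2, 5*-2=-10, -2*-2=4 -> [4, -2, -10, 4]
Stage 2 (CLIP -5 7): clip(4,-5,7)=4, clip(-2,-5,7)=-2, clip(-10,-5,7)=-5, clip(4,-5,7)=4 -> [4, -2, -5, 4]

Answer: 4 -2 -5 4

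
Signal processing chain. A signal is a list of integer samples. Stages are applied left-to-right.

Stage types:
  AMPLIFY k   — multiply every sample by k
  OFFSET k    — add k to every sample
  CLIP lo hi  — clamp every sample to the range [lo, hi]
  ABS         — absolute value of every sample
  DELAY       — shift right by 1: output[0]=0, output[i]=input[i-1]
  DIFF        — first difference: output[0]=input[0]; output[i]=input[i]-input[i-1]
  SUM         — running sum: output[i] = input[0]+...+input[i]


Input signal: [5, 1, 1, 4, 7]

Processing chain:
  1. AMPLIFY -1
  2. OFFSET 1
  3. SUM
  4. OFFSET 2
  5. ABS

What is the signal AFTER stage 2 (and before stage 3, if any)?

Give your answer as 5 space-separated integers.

Input: [5, 1, 1, 4, 7]
Stage 1 (AMPLIFY -1): 5*-1=-5, 1*-1=-1, 1*-1=-1, 4*-1=-4, 7*-1=-7 -> [-5, -1, -1, -4, -7]
Stage 2 (OFFSET 1): -5+1=-4, -1+1=0, -1+1=0, -4+1=-3, -7+1=-6 -> [-4, 0, 0, -3, -6]

Answer: -4 0 0 -3 -6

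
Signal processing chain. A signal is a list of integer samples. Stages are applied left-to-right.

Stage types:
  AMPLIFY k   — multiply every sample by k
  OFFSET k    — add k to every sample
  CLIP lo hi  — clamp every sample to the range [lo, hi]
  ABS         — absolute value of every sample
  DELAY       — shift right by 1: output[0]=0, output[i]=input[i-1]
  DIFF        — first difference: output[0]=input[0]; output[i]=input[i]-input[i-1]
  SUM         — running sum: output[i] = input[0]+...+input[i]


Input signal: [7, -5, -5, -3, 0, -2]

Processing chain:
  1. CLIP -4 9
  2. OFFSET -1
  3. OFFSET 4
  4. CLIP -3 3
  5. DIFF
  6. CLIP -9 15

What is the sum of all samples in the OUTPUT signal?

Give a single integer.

Answer: 1

Derivation:
Input: [7, -5, -5, -3, 0, -2]
Stage 1 (CLIP -4 9): clip(7,-4,9)=7, clip(-5,-4,9)=-4, clip(-5,-4,9)=-4, clip(-3,-4,9)=-3, clip(0,-4,9)=0, clip(-2,-4,9)=-2 -> [7, -4, -4, -3, 0, -2]
Stage 2 (OFFSET -1): 7+-1=6, -4+-1=-5, -4+-1=-5, -3+-1=-4, 0+-1=-1, -2+-1=-3 -> [6, -5, -5, -4, -1, -3]
Stage 3 (OFFSET 4): 6+4=10, -5+4=-1, -5+4=-1, -4+4=0, -1+4=3, -3+4=1 -> [10, -1, -1, 0, 3, 1]
Stage 4 (CLIP -3 3): clip(10,-3,3)=3, clip(-1,-3,3)=-1, clip(-1,-3,3)=-1, clip(0,-3,3)=0, clip(3,-3,3)=3, clip(1,-3,3)=1 -> [3, -1, -1, 0, 3, 1]
Stage 5 (DIFF): s[0]=3, -1-3=-4, -1--1=0, 0--1=1, 3-0=3, 1-3=-2 -> [3, -4, 0, 1, 3, -2]
Stage 6 (CLIP -9 15): clip(3,-9,15)=3, clip(-4,-9,15)=-4, clip(0,-9,15)=0, clip(1,-9,15)=1, clip(3,-9,15)=3, clip(-2,-9,15)=-2 -> [3, -4, 0, 1, 3, -2]
Output sum: 1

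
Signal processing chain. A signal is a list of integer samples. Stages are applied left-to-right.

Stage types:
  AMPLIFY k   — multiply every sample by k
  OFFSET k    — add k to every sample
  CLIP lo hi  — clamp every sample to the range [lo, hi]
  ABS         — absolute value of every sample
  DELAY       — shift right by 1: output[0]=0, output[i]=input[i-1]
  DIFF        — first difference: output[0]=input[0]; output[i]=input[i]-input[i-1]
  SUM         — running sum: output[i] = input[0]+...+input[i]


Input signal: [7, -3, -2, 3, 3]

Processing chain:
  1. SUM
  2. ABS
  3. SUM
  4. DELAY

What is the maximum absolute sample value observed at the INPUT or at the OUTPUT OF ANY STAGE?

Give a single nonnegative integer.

Answer: 26

Derivation:
Input: [7, -3, -2, 3, 3] (max |s|=7)
Stage 1 (SUM): sum[0..0]=7, sum[0..1]=4, sum[0..2]=2, sum[0..3]=5, sum[0..4]=8 -> [7, 4, 2, 5, 8] (max |s|=8)
Stage 2 (ABS): |7|=7, |4|=4, |2|=2, |5|=5, |8|=8 -> [7, 4, 2, 5, 8] (max |s|=8)
Stage 3 (SUM): sum[0..0]=7, sum[0..1]=11, sum[0..2]=13, sum[0..3]=18, sum[0..4]=26 -> [7, 11, 13, 18, 26] (max |s|=26)
Stage 4 (DELAY): [0, 7, 11, 13, 18] = [0, 7, 11, 13, 18] -> [0, 7, 11, 13, 18] (max |s|=18)
Overall max amplitude: 26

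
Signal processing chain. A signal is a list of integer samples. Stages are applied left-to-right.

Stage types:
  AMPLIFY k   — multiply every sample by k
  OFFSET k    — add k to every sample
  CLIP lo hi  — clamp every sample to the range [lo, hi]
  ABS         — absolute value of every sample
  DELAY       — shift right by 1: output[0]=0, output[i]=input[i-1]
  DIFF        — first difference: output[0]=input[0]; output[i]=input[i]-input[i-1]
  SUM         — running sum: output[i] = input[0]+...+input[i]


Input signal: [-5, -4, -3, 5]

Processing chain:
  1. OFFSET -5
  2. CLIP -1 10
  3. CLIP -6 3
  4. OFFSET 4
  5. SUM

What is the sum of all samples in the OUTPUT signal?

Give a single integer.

Input: [-5, -4, -3, 5]
Stage 1 (OFFSET -5): -5+-5=-10, -4+-5=-9, -3+-5=-8, 5+-5=0 -> [-10, -9, -8, 0]
Stage 2 (CLIP -1 10): clip(-10,-1,10)=-1, clip(-9,-1,10)=-1, clip(-8,-1,10)=-1, clip(0,-1,10)=0 -> [-1, -1, -1, 0]
Stage 3 (CLIP -6 3): clip(-1,-6,3)=-1, clip(-1,-6,3)=-1, clip(-1,-6,3)=-1, clip(0,-6,3)=0 -> [-1, -1, -1, 0]
Stage 4 (OFFSET 4): -1+4=3, -1+4=3, -1+4=3, 0+4=4 -> [3, 3, 3, 4]
Stage 5 (SUM): sum[0..0]=3, sum[0..1]=6, sum[0..2]=9, sum[0..3]=13 -> [3, 6, 9, 13]
Output sum: 31

Answer: 31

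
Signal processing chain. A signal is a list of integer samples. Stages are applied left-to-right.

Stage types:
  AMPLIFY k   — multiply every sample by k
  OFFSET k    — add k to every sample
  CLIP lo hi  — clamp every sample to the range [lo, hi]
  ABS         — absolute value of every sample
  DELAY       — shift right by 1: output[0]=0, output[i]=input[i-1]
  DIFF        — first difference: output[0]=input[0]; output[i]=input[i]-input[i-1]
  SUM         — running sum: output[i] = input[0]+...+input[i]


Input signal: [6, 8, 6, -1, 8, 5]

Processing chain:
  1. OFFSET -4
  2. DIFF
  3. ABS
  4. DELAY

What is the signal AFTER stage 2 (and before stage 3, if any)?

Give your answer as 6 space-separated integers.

Answer: 2 2 -2 -7 9 -3

Derivation:
Input: [6, 8, 6, -1, 8, 5]
Stage 1 (OFFSET -4): 6+-4=2, 8+-4=4, 6+-4=2, -1+-4=-5, 8+-4=4, 5+-4=1 -> [2, 4, 2, -5, 4, 1]
Stage 2 (DIFF): s[0]=2, 4-2=2, 2-4=-2, -5-2=-7, 4--5=9, 1-4=-3 -> [2, 2, -2, -7, 9, -3]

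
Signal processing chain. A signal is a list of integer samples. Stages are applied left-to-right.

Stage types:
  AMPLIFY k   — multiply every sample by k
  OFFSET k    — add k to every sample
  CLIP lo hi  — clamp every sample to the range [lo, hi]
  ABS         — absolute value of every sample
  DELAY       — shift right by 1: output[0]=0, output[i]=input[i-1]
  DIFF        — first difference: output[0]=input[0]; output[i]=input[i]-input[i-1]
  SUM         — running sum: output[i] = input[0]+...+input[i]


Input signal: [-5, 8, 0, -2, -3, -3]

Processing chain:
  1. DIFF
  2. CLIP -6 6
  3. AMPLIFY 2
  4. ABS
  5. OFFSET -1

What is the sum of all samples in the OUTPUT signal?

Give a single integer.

Answer: 34

Derivation:
Input: [-5, 8, 0, -2, -3, -3]
Stage 1 (DIFF): s[0]=-5, 8--5=13, 0-8=-8, -2-0=-2, -3--2=-1, -3--3=0 -> [-5, 13, -8, -2, -1, 0]
Stage 2 (CLIP -6 6): clip(-5,-6,6)=-5, clip(13,-6,6)=6, clip(-8,-6,6)=-6, clip(-2,-6,6)=-2, clip(-1,-6,6)=-1, clip(0,-6,6)=0 -> [-5, 6, -6, -2, -1, 0]
Stage 3 (AMPLIFY 2): -5*2=-10, 6*2=12, -6*2=-12, -2*2=-4, -1*2=-2, 0*2=0 -> [-10, 12, -12, -4, -2, 0]
Stage 4 (ABS): |-10|=10, |12|=12, |-12|=12, |-4|=4, |-2|=2, |0|=0 -> [10, 12, 12, 4, 2, 0]
Stage 5 (OFFSET -1): 10+-1=9, 12+-1=11, 12+-1=11, 4+-1=3, 2+-1=1, 0+-1=-1 -> [9, 11, 11, 3, 1, -1]
Output sum: 34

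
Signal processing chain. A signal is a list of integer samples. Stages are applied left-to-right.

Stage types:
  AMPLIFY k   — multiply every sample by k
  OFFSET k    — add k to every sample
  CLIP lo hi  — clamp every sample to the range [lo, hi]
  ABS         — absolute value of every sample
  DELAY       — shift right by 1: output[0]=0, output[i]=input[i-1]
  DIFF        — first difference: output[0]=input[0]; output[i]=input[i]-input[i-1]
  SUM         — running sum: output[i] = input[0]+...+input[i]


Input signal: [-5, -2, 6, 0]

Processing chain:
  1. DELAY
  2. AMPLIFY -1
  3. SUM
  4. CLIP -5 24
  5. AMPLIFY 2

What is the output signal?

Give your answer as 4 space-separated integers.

Input: [-5, -2, 6, 0]
Stage 1 (DELAY): [0, -5, -2, 6] = [0, -5, -2, 6] -> [0, -5, -2, 6]
Stage 2 (AMPLIFY -1): 0*-1=0, -5*-1=5, -2*-1=2, 6*-1=-6 -> [0, 5, 2, -6]
Stage 3 (SUM): sum[0..0]=0, sum[0..1]=5, sum[0..2]=7, sum[0..3]=1 -> [0, 5, 7, 1]
Stage 4 (CLIP -5 24): clip(0,-5,24)=0, clip(5,-5,24)=5, clip(7,-5,24)=7, clip(1,-5,24)=1 -> [0, 5, 7, 1]
Stage 5 (AMPLIFY 2): 0*2=0, 5*2=10, 7*2=14, 1*2=2 -> [0, 10, 14, 2]

Answer: 0 10 14 2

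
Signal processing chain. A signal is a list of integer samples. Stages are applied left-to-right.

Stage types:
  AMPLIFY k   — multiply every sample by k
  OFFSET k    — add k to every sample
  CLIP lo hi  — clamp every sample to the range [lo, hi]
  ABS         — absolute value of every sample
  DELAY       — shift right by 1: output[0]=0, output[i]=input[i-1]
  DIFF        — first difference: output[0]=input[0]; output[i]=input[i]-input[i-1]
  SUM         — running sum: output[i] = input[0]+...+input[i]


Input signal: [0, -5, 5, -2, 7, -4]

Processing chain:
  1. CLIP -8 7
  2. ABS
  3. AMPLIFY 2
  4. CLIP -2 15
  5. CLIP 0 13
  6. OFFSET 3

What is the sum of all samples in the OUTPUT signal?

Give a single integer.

Answer: 63

Derivation:
Input: [0, -5, 5, -2, 7, -4]
Stage 1 (CLIP -8 7): clip(0,-8,7)=0, clip(-5,-8,7)=-5, clip(5,-8,7)=5, clip(-2,-8,7)=-2, clip(7,-8,7)=7, clip(-4,-8,7)=-4 -> [0, -5, 5, -2, 7, -4]
Stage 2 (ABS): |0|=0, |-5|=5, |5|=5, |-2|=2, |7|=7, |-4|=4 -> [0, 5, 5, 2, 7, 4]
Stage 3 (AMPLIFY 2): 0*2=0, 5*2=10, 5*2=10, 2*2=4, 7*2=14, 4*2=8 -> [0, 10, 10, 4, 14, 8]
Stage 4 (CLIP -2 15): clip(0,-2,15)=0, clip(10,-2,15)=10, clip(10,-2,15)=10, clip(4,-2,15)=4, clip(14,-2,15)=14, clip(8,-2,15)=8 -> [0, 10, 10, 4, 14, 8]
Stage 5 (CLIP 0 13): clip(0,0,13)=0, clip(10,0,13)=10, clip(10,0,13)=10, clip(4,0,13)=4, clip(14,0,13)=13, clip(8,0,13)=8 -> [0, 10, 10, 4, 13, 8]
Stage 6 (OFFSET 3): 0+3=3, 10+3=13, 10+3=13, 4+3=7, 13+3=16, 8+3=11 -> [3, 13, 13, 7, 16, 11]
Output sum: 63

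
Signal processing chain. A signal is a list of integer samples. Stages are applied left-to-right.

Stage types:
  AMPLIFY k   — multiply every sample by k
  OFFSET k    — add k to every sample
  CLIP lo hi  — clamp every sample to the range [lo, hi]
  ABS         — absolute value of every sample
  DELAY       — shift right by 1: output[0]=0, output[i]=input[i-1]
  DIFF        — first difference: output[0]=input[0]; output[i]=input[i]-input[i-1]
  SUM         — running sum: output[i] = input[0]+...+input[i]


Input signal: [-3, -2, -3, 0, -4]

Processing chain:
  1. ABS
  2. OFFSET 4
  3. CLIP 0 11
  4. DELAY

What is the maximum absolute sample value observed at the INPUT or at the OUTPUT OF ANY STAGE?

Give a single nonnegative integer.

Input: [-3, -2, -3, 0, -4] (max |s|=4)
Stage 1 (ABS): |-3|=3, |-2|=2, |-3|=3, |0|=0, |-4|=4 -> [3, 2, 3, 0, 4] (max |s|=4)
Stage 2 (OFFSET 4): 3+4=7, 2+4=6, 3+4=7, 0+4=4, 4+4=8 -> [7, 6, 7, 4, 8] (max |s|=8)
Stage 3 (CLIP 0 11): clip(7,0,11)=7, clip(6,0,11)=6, clip(7,0,11)=7, clip(4,0,11)=4, clip(8,0,11)=8 -> [7, 6, 7, 4, 8] (max |s|=8)
Stage 4 (DELAY): [0, 7, 6, 7, 4] = [0, 7, 6, 7, 4] -> [0, 7, 6, 7, 4] (max |s|=7)
Overall max amplitude: 8

Answer: 8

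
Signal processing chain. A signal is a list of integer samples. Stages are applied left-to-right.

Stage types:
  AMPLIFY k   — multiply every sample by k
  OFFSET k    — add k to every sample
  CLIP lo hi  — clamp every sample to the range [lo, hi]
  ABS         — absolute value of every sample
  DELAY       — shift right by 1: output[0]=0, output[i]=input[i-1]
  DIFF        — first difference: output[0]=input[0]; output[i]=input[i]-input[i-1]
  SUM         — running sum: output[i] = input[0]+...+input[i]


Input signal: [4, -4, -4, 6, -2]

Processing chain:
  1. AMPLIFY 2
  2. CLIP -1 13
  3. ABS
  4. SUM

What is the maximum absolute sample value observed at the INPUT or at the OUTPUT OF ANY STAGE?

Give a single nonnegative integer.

Answer: 23

Derivation:
Input: [4, -4, -4, 6, -2] (max |s|=6)
Stage 1 (AMPLIFY 2): 4*2=8, -4*2=-8, -4*2=-8, 6*2=12, -2*2=-4 -> [8, -8, -8, 12, -4] (max |s|=12)
Stage 2 (CLIP -1 13): clip(8,-1,13)=8, clip(-8,-1,13)=-1, clip(-8,-1,13)=-1, clip(12,-1,13)=12, clip(-4,-1,13)=-1 -> [8, -1, -1, 12, -1] (max |s|=12)
Stage 3 (ABS): |8|=8, |-1|=1, |-1|=1, |12|=12, |-1|=1 -> [8, 1, 1, 12, 1] (max |s|=12)
Stage 4 (SUM): sum[0..0]=8, sum[0..1]=9, sum[0..2]=10, sum[0..3]=22, sum[0..4]=23 -> [8, 9, 10, 22, 23] (max |s|=23)
Overall max amplitude: 23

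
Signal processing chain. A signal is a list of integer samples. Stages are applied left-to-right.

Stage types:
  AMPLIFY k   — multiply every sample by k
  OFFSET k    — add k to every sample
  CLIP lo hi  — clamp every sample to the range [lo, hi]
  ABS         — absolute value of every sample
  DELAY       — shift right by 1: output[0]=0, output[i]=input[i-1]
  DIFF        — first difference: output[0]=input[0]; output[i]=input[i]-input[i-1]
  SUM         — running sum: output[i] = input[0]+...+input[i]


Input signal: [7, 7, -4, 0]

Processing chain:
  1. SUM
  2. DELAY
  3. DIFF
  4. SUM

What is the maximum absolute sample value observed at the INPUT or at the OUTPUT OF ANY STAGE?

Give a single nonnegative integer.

Input: [7, 7, -4, 0] (max |s|=7)
Stage 1 (SUM): sum[0..0]=7, sum[0..1]=14, sum[0..2]=10, sum[0..3]=10 -> [7, 14, 10, 10] (max |s|=14)
Stage 2 (DELAY): [0, 7, 14, 10] = [0, 7, 14, 10] -> [0, 7, 14, 10] (max |s|=14)
Stage 3 (DIFF): s[0]=0, 7-0=7, 14-7=7, 10-14=-4 -> [0, 7, 7, -4] (max |s|=7)
Stage 4 (SUM): sum[0..0]=0, sum[0..1]=7, sum[0..2]=14, sum[0..3]=10 -> [0, 7, 14, 10] (max |s|=14)
Overall max amplitude: 14

Answer: 14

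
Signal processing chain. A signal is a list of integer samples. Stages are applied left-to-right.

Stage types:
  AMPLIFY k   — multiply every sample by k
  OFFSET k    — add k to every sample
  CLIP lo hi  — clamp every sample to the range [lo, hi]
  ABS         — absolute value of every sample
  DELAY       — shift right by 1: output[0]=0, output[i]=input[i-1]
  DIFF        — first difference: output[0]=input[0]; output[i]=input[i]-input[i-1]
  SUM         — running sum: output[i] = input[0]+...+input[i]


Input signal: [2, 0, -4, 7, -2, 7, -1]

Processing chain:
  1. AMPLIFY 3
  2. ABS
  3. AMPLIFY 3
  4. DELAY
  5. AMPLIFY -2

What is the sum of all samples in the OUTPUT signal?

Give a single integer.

Input: [2, 0, -4, 7, -2, 7, -1]
Stage 1 (AMPLIFY 3): 2*3=6, 0*3=0, -4*3=-12, 7*3=21, -2*3=-6, 7*3=21, -1*3=-3 -> [6, 0, -12, 21, -6, 21, -3]
Stage 2 (ABS): |6|=6, |0|=0, |-12|=12, |21|=21, |-6|=6, |21|=21, |-3|=3 -> [6, 0, 12, 21, 6, 21, 3]
Stage 3 (AMPLIFY 3): 6*3=18, 0*3=0, 12*3=36, 21*3=63, 6*3=18, 21*3=63, 3*3=9 -> [18, 0, 36, 63, 18, 63, 9]
Stage 4 (DELAY): [0, 18, 0, 36, 63, 18, 63] = [0, 18, 0, 36, 63, 18, 63] -> [0, 18, 0, 36, 63, 18, 63]
Stage 5 (AMPLIFY -2): 0*-2=0, 18*-2=-36, 0*-2=0, 36*-2=-72, 63*-2=-126, 18*-2=-36, 63*-2=-126 -> [0, -36, 0, -72, -126, -36, -126]
Output sum: -396

Answer: -396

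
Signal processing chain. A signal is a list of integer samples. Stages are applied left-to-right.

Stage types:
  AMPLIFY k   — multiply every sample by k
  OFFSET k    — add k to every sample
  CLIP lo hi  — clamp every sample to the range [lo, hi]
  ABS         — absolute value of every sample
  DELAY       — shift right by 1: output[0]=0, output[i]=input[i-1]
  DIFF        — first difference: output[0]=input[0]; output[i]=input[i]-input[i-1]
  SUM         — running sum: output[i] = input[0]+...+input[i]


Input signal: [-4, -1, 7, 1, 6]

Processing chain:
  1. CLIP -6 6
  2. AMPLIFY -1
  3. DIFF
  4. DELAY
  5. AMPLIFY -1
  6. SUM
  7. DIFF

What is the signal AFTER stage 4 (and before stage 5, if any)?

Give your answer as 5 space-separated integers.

Input: [-4, -1, 7, 1, 6]
Stage 1 (CLIP -6 6): clip(-4,-6,6)=-4, clip(-1,-6,6)=-1, clip(7,-6,6)=6, clip(1,-6,6)=1, clip(6,-6,6)=6 -> [-4, -1, 6, 1, 6]
Stage 2 (AMPLIFY -1): -4*-1=4, -1*-1=1, 6*-1=-6, 1*-1=-1, 6*-1=-6 -> [4, 1, -6, -1, -6]
Stage 3 (DIFF): s[0]=4, 1-4=-3, -6-1=-7, -1--6=5, -6--1=-5 -> [4, -3, -7, 5, -5]
Stage 4 (DELAY): [0, 4, -3, -7, 5] = [0, 4, -3, -7, 5] -> [0, 4, -3, -7, 5]

Answer: 0 4 -3 -7 5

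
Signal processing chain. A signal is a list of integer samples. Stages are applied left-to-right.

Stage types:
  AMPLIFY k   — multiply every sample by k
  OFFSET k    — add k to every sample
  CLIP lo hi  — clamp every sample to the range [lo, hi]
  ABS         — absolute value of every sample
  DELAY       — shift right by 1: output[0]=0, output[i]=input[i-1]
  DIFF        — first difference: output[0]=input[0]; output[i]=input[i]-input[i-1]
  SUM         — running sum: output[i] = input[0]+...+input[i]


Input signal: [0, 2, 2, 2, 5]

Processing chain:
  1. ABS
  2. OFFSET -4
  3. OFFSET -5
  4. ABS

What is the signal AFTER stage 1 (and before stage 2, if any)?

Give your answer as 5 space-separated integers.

Answer: 0 2 2 2 5

Derivation:
Input: [0, 2, 2, 2, 5]
Stage 1 (ABS): |0|=0, |2|=2, |2|=2, |2|=2, |5|=5 -> [0, 2, 2, 2, 5]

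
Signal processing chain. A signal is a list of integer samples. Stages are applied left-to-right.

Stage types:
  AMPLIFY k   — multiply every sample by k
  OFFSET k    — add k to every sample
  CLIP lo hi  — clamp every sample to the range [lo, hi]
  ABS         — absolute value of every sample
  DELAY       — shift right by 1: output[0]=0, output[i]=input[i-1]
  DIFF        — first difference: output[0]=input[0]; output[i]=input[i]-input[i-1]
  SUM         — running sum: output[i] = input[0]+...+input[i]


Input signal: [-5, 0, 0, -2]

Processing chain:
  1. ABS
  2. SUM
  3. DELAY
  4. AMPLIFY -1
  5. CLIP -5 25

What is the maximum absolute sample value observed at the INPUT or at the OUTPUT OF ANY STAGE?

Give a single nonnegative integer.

Answer: 7

Derivation:
Input: [-5, 0, 0, -2] (max |s|=5)
Stage 1 (ABS): |-5|=5, |0|=0, |0|=0, |-2|=2 -> [5, 0, 0, 2] (max |s|=5)
Stage 2 (SUM): sum[0..0]=5, sum[0..1]=5, sum[0..2]=5, sum[0..3]=7 -> [5, 5, 5, 7] (max |s|=7)
Stage 3 (DELAY): [0, 5, 5, 5] = [0, 5, 5, 5] -> [0, 5, 5, 5] (max |s|=5)
Stage 4 (AMPLIFY -1): 0*-1=0, 5*-1=-5, 5*-1=-5, 5*-1=-5 -> [0, -5, -5, -5] (max |s|=5)
Stage 5 (CLIP -5 25): clip(0,-5,25)=0, clip(-5,-5,25)=-5, clip(-5,-5,25)=-5, clip(-5,-5,25)=-5 -> [0, -5, -5, -5] (max |s|=5)
Overall max amplitude: 7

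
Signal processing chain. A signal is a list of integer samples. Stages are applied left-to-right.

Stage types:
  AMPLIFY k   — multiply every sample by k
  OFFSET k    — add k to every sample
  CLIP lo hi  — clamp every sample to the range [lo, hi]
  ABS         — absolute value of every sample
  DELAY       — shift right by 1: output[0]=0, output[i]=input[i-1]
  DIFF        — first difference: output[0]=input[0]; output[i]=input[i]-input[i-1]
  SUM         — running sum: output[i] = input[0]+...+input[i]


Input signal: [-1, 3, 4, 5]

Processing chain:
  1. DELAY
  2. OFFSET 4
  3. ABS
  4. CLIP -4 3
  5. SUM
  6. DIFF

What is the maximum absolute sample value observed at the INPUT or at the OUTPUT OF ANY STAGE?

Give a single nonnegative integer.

Answer: 12

Derivation:
Input: [-1, 3, 4, 5] (max |s|=5)
Stage 1 (DELAY): [0, -1, 3, 4] = [0, -1, 3, 4] -> [0, -1, 3, 4] (max |s|=4)
Stage 2 (OFFSET 4): 0+4=4, -1+4=3, 3+4=7, 4+4=8 -> [4, 3, 7, 8] (max |s|=8)
Stage 3 (ABS): |4|=4, |3|=3, |7|=7, |8|=8 -> [4, 3, 7, 8] (max |s|=8)
Stage 4 (CLIP -4 3): clip(4,-4,3)=3, clip(3,-4,3)=3, clip(7,-4,3)=3, clip(8,-4,3)=3 -> [3, 3, 3, 3] (max |s|=3)
Stage 5 (SUM): sum[0..0]=3, sum[0..1]=6, sum[0..2]=9, sum[0..3]=12 -> [3, 6, 9, 12] (max |s|=12)
Stage 6 (DIFF): s[0]=3, 6-3=3, 9-6=3, 12-9=3 -> [3, 3, 3, 3] (max |s|=3)
Overall max amplitude: 12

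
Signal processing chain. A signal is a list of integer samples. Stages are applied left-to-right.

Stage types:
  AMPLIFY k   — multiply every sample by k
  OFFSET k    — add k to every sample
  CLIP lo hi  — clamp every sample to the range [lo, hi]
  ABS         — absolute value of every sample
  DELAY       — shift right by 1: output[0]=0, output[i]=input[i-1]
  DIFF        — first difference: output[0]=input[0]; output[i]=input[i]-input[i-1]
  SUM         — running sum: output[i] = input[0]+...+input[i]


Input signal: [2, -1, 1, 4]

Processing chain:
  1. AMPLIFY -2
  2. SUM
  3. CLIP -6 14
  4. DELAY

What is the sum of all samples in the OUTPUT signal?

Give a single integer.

Input: [2, -1, 1, 4]
Stage 1 (AMPLIFY -2): 2*-2=-4, -1*-2=2, 1*-2=-2, 4*-2=-8 -> [-4, 2, -2, -8]
Stage 2 (SUM): sum[0..0]=-4, sum[0..1]=-2, sum[0..2]=-4, sum[0..3]=-12 -> [-4, -2, -4, -12]
Stage 3 (CLIP -6 14): clip(-4,-6,14)=-4, clip(-2,-6,14)=-2, clip(-4,-6,14)=-4, clip(-12,-6,14)=-6 -> [-4, -2, -4, -6]
Stage 4 (DELAY): [0, -4, -2, -4] = [0, -4, -2, -4] -> [0, -4, -2, -4]
Output sum: -10

Answer: -10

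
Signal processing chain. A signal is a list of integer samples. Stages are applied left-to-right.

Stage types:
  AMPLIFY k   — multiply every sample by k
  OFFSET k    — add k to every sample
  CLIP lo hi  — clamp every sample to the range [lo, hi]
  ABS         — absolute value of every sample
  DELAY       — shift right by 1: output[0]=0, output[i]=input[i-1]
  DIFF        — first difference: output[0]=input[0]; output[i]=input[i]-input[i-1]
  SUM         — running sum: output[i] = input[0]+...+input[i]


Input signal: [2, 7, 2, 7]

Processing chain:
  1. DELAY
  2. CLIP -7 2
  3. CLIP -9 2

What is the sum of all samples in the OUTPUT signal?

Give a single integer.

Input: [2, 7, 2, 7]
Stage 1 (DELAY): [0, 2, 7, 2] = [0, 2, 7, 2] -> [0, 2, 7, 2]
Stage 2 (CLIP -7 2): clip(0,-7,2)=0, clip(2,-7,2)=2, clip(7,-7,2)=2, clip(2,-7,2)=2 -> [0, 2, 2, 2]
Stage 3 (CLIP -9 2): clip(0,-9,2)=0, clip(2,-9,2)=2, clip(2,-9,2)=2, clip(2,-9,2)=2 -> [0, 2, 2, 2]
Output sum: 6

Answer: 6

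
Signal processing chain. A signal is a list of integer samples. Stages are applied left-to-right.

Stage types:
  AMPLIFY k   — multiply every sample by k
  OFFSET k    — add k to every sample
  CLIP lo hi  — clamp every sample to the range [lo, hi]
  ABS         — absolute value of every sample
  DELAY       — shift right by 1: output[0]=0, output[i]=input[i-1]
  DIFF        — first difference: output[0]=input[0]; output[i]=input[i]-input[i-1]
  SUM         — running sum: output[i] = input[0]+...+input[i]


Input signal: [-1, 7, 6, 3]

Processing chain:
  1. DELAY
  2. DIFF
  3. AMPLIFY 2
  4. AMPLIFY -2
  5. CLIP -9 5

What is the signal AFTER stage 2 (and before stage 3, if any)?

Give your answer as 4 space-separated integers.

Input: [-1, 7, 6, 3]
Stage 1 (DELAY): [0, -1, 7, 6] = [0, -1, 7, 6] -> [0, -1, 7, 6]
Stage 2 (DIFF): s[0]=0, -1-0=-1, 7--1=8, 6-7=-1 -> [0, -1, 8, -1]

Answer: 0 -1 8 -1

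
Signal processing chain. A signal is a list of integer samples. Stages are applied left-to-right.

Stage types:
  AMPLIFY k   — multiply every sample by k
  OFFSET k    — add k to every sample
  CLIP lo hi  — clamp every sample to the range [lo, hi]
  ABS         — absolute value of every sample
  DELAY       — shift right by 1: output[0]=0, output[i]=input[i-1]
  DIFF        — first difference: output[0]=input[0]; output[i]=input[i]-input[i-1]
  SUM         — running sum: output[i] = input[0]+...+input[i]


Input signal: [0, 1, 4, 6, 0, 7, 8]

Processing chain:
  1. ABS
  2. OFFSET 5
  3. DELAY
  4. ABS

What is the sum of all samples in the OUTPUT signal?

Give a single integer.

Answer: 48

Derivation:
Input: [0, 1, 4, 6, 0, 7, 8]
Stage 1 (ABS): |0|=0, |1|=1, |4|=4, |6|=6, |0|=0, |7|=7, |8|=8 -> [0, 1, 4, 6, 0, 7, 8]
Stage 2 (OFFSET 5): 0+5=5, 1+5=6, 4+5=9, 6+5=11, 0+5=5, 7+5=12, 8+5=13 -> [5, 6, 9, 11, 5, 12, 13]
Stage 3 (DELAY): [0, 5, 6, 9, 11, 5, 12] = [0, 5, 6, 9, 11, 5, 12] -> [0, 5, 6, 9, 11, 5, 12]
Stage 4 (ABS): |0|=0, |5|=5, |6|=6, |9|=9, |11|=11, |5|=5, |12|=12 -> [0, 5, 6, 9, 11, 5, 12]
Output sum: 48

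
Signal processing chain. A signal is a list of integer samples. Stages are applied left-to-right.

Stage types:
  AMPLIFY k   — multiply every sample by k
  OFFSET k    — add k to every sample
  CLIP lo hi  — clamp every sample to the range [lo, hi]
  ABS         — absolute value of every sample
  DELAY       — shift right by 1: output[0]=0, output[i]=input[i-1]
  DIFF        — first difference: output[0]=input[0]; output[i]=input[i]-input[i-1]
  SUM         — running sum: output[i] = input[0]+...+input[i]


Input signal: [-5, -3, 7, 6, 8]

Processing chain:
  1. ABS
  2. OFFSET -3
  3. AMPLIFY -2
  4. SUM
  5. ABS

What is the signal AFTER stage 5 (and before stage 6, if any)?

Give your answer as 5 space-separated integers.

Answer: 4 4 12 18 28

Derivation:
Input: [-5, -3, 7, 6, 8]
Stage 1 (ABS): |-5|=5, |-3|=3, |7|=7, |6|=6, |8|=8 -> [5, 3, 7, 6, 8]
Stage 2 (OFFSET -3): 5+-3=2, 3+-3=0, 7+-3=4, 6+-3=3, 8+-3=5 -> [2, 0, 4, 3, 5]
Stage 3 (AMPLIFY -2): 2*-2=-4, 0*-2=0, 4*-2=-8, 3*-2=-6, 5*-2=-10 -> [-4, 0, -8, -6, -10]
Stage 4 (SUM): sum[0..0]=-4, sum[0..1]=-4, sum[0..2]=-12, sum[0..3]=-18, sum[0..4]=-28 -> [-4, -4, -12, -18, -28]
Stage 5 (ABS): |-4|=4, |-4|=4, |-12|=12, |-18|=18, |-28|=28 -> [4, 4, 12, 18, 28]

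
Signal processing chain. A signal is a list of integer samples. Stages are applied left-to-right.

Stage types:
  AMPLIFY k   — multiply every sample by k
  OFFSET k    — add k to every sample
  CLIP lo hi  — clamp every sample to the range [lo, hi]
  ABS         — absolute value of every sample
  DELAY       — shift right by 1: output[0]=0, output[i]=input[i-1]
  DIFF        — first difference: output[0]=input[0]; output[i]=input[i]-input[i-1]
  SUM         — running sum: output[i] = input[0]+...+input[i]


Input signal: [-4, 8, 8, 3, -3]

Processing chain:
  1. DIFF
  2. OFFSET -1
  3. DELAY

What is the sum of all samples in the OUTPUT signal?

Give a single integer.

Input: [-4, 8, 8, 3, -3]
Stage 1 (DIFF): s[0]=-4, 8--4=12, 8-8=0, 3-8=-5, -3-3=-6 -> [-4, 12, 0, -5, -6]
Stage 2 (OFFSET -1): -4+-1=-5, 12+-1=11, 0+-1=-1, -5+-1=-6, -6+-1=-7 -> [-5, 11, -1, -6, -7]
Stage 3 (DELAY): [0, -5, 11, -1, -6] = [0, -5, 11, -1, -6] -> [0, -5, 11, -1, -6]
Output sum: -1

Answer: -1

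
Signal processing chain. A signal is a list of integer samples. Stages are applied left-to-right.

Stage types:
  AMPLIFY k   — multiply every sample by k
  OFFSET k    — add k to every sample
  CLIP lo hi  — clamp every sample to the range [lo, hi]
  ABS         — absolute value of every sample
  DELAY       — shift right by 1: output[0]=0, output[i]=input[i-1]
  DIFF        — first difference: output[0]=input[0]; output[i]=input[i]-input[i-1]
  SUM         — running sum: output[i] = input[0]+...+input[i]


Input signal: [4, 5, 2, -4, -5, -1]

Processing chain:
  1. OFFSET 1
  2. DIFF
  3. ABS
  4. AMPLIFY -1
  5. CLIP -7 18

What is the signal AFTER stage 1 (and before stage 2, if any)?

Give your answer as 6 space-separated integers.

Answer: 5 6 3 -3 -4 0

Derivation:
Input: [4, 5, 2, -4, -5, -1]
Stage 1 (OFFSET 1): 4+1=5, 5+1=6, 2+1=3, -4+1=-3, -5+1=-4, -1+1=0 -> [5, 6, 3, -3, -4, 0]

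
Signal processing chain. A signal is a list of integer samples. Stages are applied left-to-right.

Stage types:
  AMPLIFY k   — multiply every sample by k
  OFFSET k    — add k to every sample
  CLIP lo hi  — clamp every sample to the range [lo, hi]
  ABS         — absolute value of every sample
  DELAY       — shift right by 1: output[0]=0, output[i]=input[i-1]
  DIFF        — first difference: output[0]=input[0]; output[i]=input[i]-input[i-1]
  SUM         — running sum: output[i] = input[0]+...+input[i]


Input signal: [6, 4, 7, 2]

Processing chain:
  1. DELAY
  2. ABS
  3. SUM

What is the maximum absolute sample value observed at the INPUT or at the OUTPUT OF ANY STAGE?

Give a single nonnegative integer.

Answer: 17

Derivation:
Input: [6, 4, 7, 2] (max |s|=7)
Stage 1 (DELAY): [0, 6, 4, 7] = [0, 6, 4, 7] -> [0, 6, 4, 7] (max |s|=7)
Stage 2 (ABS): |0|=0, |6|=6, |4|=4, |7|=7 -> [0, 6, 4, 7] (max |s|=7)
Stage 3 (SUM): sum[0..0]=0, sum[0..1]=6, sum[0..2]=10, sum[0..3]=17 -> [0, 6, 10, 17] (max |s|=17)
Overall max amplitude: 17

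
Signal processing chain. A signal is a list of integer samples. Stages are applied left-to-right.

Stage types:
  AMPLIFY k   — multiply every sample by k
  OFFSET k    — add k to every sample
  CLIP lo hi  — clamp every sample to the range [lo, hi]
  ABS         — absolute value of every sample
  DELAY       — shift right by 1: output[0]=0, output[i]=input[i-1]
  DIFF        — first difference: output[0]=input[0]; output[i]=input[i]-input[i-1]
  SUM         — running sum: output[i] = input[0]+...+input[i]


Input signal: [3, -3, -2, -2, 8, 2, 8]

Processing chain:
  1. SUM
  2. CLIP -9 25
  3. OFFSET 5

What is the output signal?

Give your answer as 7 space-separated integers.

Input: [3, -3, -2, -2, 8, 2, 8]
Stage 1 (SUM): sum[0..0]=3, sum[0..1]=0, sum[0..2]=-2, sum[0..3]=-4, sum[0..4]=4, sum[0..5]=6, sum[0..6]=14 -> [3, 0, -2, -4, 4, 6, 14]
Stage 2 (CLIP -9 25): clip(3,-9,25)=3, clip(0,-9,25)=0, clip(-2,-9,25)=-2, clip(-4,-9,25)=-4, clip(4,-9,25)=4, clip(6,-9,25)=6, clip(14,-9,25)=14 -> [3, 0, -2, -4, 4, 6, 14]
Stage 3 (OFFSET 5): 3+5=8, 0+5=5, -2+5=3, -4+5=1, 4+5=9, 6+5=11, 14+5=19 -> [8, 5, 3, 1, 9, 11, 19]

Answer: 8 5 3 1 9 11 19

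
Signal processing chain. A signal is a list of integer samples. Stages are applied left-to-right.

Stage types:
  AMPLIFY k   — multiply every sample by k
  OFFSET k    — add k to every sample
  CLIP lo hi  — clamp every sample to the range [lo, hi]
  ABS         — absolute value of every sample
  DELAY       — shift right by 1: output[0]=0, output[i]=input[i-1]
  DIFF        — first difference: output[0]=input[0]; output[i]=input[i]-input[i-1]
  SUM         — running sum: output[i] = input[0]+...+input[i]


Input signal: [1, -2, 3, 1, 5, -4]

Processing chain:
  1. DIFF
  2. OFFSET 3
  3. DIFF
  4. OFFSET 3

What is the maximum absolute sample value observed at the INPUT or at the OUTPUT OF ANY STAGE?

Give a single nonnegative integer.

Input: [1, -2, 3, 1, 5, -4] (max |s|=5)
Stage 1 (DIFF): s[0]=1, -2-1=-3, 3--2=5, 1-3=-2, 5-1=4, -4-5=-9 -> [1, -3, 5, -2, 4, -9] (max |s|=9)
Stage 2 (OFFSET 3): 1+3=4, -3+3=0, 5+3=8, -2+3=1, 4+3=7, -9+3=-6 -> [4, 0, 8, 1, 7, -6] (max |s|=8)
Stage 3 (DIFF): s[0]=4, 0-4=-4, 8-0=8, 1-8=-7, 7-1=6, -6-7=-13 -> [4, -4, 8, -7, 6, -13] (max |s|=13)
Stage 4 (OFFSET 3): 4+3=7, -4+3=-1, 8+3=11, -7+3=-4, 6+3=9, -13+3=-10 -> [7, -1, 11, -4, 9, -10] (max |s|=11)
Overall max amplitude: 13

Answer: 13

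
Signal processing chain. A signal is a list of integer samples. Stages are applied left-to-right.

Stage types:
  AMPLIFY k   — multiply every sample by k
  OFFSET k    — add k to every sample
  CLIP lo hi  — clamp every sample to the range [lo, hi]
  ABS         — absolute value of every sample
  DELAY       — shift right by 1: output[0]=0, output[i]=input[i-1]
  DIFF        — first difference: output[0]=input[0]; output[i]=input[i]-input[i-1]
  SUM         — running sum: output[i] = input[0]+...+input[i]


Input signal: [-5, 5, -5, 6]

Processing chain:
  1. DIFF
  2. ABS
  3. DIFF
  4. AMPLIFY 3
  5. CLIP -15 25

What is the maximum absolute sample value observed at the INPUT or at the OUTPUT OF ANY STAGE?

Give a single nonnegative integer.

Answer: 15

Derivation:
Input: [-5, 5, -5, 6] (max |s|=6)
Stage 1 (DIFF): s[0]=-5, 5--5=10, -5-5=-10, 6--5=11 -> [-5, 10, -10, 11] (max |s|=11)
Stage 2 (ABS): |-5|=5, |10|=10, |-10|=10, |11|=11 -> [5, 10, 10, 11] (max |s|=11)
Stage 3 (DIFF): s[0]=5, 10-5=5, 10-10=0, 11-10=1 -> [5, 5, 0, 1] (max |s|=5)
Stage 4 (AMPLIFY 3): 5*3=15, 5*3=15, 0*3=0, 1*3=3 -> [15, 15, 0, 3] (max |s|=15)
Stage 5 (CLIP -15 25): clip(15,-15,25)=15, clip(15,-15,25)=15, clip(0,-15,25)=0, clip(3,-15,25)=3 -> [15, 15, 0, 3] (max |s|=15)
Overall max amplitude: 15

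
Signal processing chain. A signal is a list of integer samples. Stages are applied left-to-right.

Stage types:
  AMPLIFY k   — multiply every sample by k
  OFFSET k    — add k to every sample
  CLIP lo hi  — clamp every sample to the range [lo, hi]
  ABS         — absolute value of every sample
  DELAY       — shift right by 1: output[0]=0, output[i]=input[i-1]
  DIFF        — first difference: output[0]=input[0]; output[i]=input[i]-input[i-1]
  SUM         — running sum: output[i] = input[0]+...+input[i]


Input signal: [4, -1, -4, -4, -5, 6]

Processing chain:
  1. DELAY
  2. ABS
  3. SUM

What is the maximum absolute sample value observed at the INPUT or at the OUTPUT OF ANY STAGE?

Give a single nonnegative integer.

Input: [4, -1, -4, -4, -5, 6] (max |s|=6)
Stage 1 (DELAY): [0, 4, -1, -4, -4, -5] = [0, 4, -1, -4, -4, -5] -> [0, 4, -1, -4, -4, -5] (max |s|=5)
Stage 2 (ABS): |0|=0, |4|=4, |-1|=1, |-4|=4, |-4|=4, |-5|=5 -> [0, 4, 1, 4, 4, 5] (max |s|=5)
Stage 3 (SUM): sum[0..0]=0, sum[0..1]=4, sum[0..2]=5, sum[0..3]=9, sum[0..4]=13, sum[0..5]=18 -> [0, 4, 5, 9, 13, 18] (max |s|=18)
Overall max amplitude: 18

Answer: 18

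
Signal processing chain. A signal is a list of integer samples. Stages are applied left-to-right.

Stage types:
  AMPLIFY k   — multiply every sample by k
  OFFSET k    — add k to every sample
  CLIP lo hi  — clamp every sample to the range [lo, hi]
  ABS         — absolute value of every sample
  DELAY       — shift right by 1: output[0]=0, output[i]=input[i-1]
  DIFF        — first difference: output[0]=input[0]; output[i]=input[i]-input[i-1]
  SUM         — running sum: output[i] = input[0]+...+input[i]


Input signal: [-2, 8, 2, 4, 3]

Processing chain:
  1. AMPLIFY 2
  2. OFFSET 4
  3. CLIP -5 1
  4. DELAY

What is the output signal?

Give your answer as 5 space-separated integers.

Answer: 0 0 1 1 1

Derivation:
Input: [-2, 8, 2, 4, 3]
Stage 1 (AMPLIFY 2): -2*2=-4, 8*2=16, 2*2=4, 4*2=8, 3*2=6 -> [-4, 16, 4, 8, 6]
Stage 2 (OFFSET 4): -4+4=0, 16+4=20, 4+4=8, 8+4=12, 6+4=10 -> [0, 20, 8, 12, 10]
Stage 3 (CLIP -5 1): clip(0,-5,1)=0, clip(20,-5,1)=1, clip(8,-5,1)=1, clip(12,-5,1)=1, clip(10,-5,1)=1 -> [0, 1, 1, 1, 1]
Stage 4 (DELAY): [0, 0, 1, 1, 1] = [0, 0, 1, 1, 1] -> [0, 0, 1, 1, 1]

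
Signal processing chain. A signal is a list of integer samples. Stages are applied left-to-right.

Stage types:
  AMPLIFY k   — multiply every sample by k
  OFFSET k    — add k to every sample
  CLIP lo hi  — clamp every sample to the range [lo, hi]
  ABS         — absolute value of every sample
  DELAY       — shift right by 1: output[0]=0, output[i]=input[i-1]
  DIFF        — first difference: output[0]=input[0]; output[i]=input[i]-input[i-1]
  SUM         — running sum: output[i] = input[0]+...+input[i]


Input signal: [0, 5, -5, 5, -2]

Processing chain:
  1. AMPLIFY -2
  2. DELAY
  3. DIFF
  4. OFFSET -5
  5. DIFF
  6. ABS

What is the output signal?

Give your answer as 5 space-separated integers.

Answer: 5 0 10 30 40

Derivation:
Input: [0, 5, -5, 5, -2]
Stage 1 (AMPLIFY -2): 0*-2=0, 5*-2=-10, -5*-2=10, 5*-2=-10, -2*-2=4 -> [0, -10, 10, -10, 4]
Stage 2 (DELAY): [0, 0, -10, 10, -10] = [0, 0, -10, 10, -10] -> [0, 0, -10, 10, -10]
Stage 3 (DIFF): s[0]=0, 0-0=0, -10-0=-10, 10--10=20, -10-10=-20 -> [0, 0, -10, 20, -20]
Stage 4 (OFFSET -5): 0+-5=-5, 0+-5=-5, -10+-5=-15, 20+-5=15, -20+-5=-25 -> [-5, -5, -15, 15, -25]
Stage 5 (DIFF): s[0]=-5, -5--5=0, -15--5=-10, 15--15=30, -25-15=-40 -> [-5, 0, -10, 30, -40]
Stage 6 (ABS): |-5|=5, |0|=0, |-10|=10, |30|=30, |-40|=40 -> [5, 0, 10, 30, 40]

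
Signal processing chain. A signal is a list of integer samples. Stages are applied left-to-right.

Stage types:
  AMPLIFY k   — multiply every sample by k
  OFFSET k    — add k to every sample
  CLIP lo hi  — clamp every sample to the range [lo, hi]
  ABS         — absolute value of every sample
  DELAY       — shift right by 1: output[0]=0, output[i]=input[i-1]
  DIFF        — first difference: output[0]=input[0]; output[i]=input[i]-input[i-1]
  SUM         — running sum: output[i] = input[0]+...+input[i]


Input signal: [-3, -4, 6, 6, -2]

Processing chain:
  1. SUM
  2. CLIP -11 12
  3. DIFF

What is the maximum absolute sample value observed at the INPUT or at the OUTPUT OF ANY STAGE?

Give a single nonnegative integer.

Answer: 7

Derivation:
Input: [-3, -4, 6, 6, -2] (max |s|=6)
Stage 1 (SUM): sum[0..0]=-3, sum[0..1]=-7, sum[0..2]=-1, sum[0..3]=5, sum[0..4]=3 -> [-3, -7, -1, 5, 3] (max |s|=7)
Stage 2 (CLIP -11 12): clip(-3,-11,12)=-3, clip(-7,-11,12)=-7, clip(-1,-11,12)=-1, clip(5,-11,12)=5, clip(3,-11,12)=3 -> [-3, -7, -1, 5, 3] (max |s|=7)
Stage 3 (DIFF): s[0]=-3, -7--3=-4, -1--7=6, 5--1=6, 3-5=-2 -> [-3, -4, 6, 6, -2] (max |s|=6)
Overall max amplitude: 7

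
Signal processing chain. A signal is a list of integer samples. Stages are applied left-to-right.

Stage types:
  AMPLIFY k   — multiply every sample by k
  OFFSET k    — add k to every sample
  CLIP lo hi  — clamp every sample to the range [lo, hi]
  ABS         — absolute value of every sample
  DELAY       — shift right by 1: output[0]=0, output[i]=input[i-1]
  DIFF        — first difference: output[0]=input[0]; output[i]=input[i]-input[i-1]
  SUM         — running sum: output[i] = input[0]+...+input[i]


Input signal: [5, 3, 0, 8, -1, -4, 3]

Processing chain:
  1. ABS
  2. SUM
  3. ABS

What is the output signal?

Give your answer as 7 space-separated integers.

Answer: 5 8 8 16 17 21 24

Derivation:
Input: [5, 3, 0, 8, -1, -4, 3]
Stage 1 (ABS): |5|=5, |3|=3, |0|=0, |8|=8, |-1|=1, |-4|=4, |3|=3 -> [5, 3, 0, 8, 1, 4, 3]
Stage 2 (SUM): sum[0..0]=5, sum[0..1]=8, sum[0..2]=8, sum[0..3]=16, sum[0..4]=17, sum[0..5]=21, sum[0..6]=24 -> [5, 8, 8, 16, 17, 21, 24]
Stage 3 (ABS): |5|=5, |8|=8, |8|=8, |16|=16, |17|=17, |21|=21, |24|=24 -> [5, 8, 8, 16, 17, 21, 24]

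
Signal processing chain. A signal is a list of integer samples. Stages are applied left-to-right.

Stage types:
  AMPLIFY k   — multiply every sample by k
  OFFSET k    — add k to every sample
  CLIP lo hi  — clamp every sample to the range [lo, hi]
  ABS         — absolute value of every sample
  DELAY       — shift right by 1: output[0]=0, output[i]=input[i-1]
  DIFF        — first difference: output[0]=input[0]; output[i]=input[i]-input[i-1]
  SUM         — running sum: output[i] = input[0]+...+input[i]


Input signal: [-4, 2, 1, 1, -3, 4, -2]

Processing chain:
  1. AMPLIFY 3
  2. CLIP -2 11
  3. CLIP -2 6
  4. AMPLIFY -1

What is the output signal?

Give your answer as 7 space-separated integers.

Answer: 2 -6 -3 -3 2 -6 2

Derivation:
Input: [-4, 2, 1, 1, -3, 4, -2]
Stage 1 (AMPLIFY 3): -4*3=-12, 2*3=6, 1*3=3, 1*3=3, -3*3=-9, 4*3=12, -2*3=-6 -> [-12, 6, 3, 3, -9, 12, -6]
Stage 2 (CLIP -2 11): clip(-12,-2,11)=-2, clip(6,-2,11)=6, clip(3,-2,11)=3, clip(3,-2,11)=3, clip(-9,-2,11)=-2, clip(12,-2,11)=11, clip(-6,-2,11)=-2 -> [-2, 6, 3, 3, -2, 11, -2]
Stage 3 (CLIP -2 6): clip(-2,-2,6)=-2, clip(6,-2,6)=6, clip(3,-2,6)=3, clip(3,-2,6)=3, clip(-2,-2,6)=-2, clip(11,-2,6)=6, clip(-2,-2,6)=-2 -> [-2, 6, 3, 3, -2, 6, -2]
Stage 4 (AMPLIFY -1): -2*-1=2, 6*-1=-6, 3*-1=-3, 3*-1=-3, -2*-1=2, 6*-1=-6, -2*-1=2 -> [2, -6, -3, -3, 2, -6, 2]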